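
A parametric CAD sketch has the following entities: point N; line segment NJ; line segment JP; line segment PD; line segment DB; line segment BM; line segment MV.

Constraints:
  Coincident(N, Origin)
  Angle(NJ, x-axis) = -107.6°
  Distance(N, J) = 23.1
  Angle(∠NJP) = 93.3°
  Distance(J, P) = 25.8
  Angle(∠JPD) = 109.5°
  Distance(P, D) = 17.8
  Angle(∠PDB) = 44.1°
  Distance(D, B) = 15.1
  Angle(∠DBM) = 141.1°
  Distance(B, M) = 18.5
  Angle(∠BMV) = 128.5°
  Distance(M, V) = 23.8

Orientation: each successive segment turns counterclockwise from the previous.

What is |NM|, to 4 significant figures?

32.06

N is at the origin; NJ runs at -107.6° with length 23.1, so J = (-6.985, -22.02). ∠NJP = 93.3° gives JP at -20.90° from the x-axis; with |JP| = 25.8, P = (17.12, -31.22). ∠JPD = 109.5° gives PD at 49.60° from the x-axis; with |PD| = 17.8, D = (28.65, -17.67). ∠PDB = 44.1° gives DB at -174.5° from the x-axis; with |DB| = 15.1, B = (13.62, -19.11). ∠DBM = 141.1° gives BM at -135.6° from the x-axis; with |BM| = 18.5, M = (0.4060, -32.06). Then |NM| = |M − N| = 32.06.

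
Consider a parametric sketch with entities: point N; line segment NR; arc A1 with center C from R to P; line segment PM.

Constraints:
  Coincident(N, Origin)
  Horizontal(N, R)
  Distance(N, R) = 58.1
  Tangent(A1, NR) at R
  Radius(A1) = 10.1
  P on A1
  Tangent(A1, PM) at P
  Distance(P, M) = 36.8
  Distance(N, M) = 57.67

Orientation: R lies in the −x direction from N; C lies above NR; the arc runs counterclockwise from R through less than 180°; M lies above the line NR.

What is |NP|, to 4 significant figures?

48.93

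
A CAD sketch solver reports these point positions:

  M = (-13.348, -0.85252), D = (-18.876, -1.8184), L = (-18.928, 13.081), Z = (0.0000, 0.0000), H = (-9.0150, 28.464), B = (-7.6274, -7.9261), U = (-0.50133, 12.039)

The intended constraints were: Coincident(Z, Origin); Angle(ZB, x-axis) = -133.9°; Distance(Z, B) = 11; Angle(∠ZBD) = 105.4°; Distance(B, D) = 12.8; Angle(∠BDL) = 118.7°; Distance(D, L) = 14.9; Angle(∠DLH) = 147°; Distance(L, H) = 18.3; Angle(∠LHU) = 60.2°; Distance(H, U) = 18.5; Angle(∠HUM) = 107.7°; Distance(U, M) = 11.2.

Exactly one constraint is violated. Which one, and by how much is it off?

Distance(U, M) = 11.2 — off by 7.00.

Z = (0.00, 0.00) ✓; ZB at -133.9° ✓; |ZB| = 11.00 ✓; ∠ZBD = 105.4° ✓; |BD| = 12.80 ✓; ∠BDL = 118.7° ✓; |DL| = 14.90 ✓; ∠DLH = 147.0° ✓; |LH| = 18.30 ✓; ∠LHU = 60.20° ✓; |HU| = 18.50 ✓; ∠HUM = 107.7° ✓; |UM| = 18.20 ✗.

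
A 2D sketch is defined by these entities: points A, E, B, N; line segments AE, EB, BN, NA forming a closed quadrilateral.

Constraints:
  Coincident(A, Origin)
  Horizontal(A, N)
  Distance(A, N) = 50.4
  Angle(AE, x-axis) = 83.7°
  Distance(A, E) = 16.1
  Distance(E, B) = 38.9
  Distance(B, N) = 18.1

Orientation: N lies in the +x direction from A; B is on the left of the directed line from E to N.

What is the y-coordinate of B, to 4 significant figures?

15.26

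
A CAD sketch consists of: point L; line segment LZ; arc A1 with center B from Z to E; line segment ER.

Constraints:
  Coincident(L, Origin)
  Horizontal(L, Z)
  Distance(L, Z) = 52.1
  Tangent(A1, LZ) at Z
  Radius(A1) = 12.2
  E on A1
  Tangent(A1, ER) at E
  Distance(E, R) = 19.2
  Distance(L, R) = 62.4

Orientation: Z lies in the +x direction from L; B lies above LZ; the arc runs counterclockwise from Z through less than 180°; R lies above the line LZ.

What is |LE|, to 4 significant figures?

65.09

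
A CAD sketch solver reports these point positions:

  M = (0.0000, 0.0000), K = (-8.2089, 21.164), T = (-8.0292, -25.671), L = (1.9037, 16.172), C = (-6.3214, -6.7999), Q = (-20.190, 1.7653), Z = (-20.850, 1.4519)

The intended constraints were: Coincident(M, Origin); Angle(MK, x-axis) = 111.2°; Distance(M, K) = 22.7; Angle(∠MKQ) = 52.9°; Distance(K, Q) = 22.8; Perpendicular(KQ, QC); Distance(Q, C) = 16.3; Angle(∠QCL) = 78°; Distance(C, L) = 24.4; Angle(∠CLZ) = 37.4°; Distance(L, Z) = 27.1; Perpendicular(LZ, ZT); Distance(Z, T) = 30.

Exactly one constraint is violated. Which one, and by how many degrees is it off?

Perpendicular(LZ, ZT) — off by 7.60°.

M = (0.00, 0.00) ✓; MK at 111.2° ✓; |MK| = 22.70 ✓; ∠MKQ = 52.90° ✓; |KQ| = 22.80 ✓; ∠(KQ, QC) = 90.00° ✓; |QC| = 16.30 ✓; ∠QCL = 78.00° ✓; |CL| = 24.40 ✓; ∠CLZ = 37.40° ✓; |LZ| = 27.10 ✓; ∠(LZ, ZT) = 82.40° ✗; |ZT| = 30.00 ✓.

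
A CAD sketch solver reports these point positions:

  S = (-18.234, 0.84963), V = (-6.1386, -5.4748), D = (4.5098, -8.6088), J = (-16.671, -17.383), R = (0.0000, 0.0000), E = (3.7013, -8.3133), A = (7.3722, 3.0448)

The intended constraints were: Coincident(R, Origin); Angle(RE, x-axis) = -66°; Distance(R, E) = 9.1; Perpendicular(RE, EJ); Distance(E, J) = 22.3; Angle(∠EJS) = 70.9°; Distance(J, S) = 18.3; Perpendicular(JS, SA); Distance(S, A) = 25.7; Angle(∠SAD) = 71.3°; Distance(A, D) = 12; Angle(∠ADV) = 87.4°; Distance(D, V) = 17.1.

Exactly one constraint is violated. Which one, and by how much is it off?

Distance(D, V) = 17.1 — off by 6.00.

R = (0.00, 0.00) ✓; RE at -66.00° ✓; |RE| = 9.100 ✓; ∠(RE, EJ) = 90.00° ✓; |EJ| = 22.30 ✓; ∠EJS = 70.90° ✓; |JS| = 18.30 ✓; ∠(JS, SA) = 90.00° ✓; |SA| = 25.70 ✓; ∠SAD = 71.30° ✓; |AD| = 12.00 ✓; ∠ADV = 87.40° ✓; |DV| = 11.10 ✗.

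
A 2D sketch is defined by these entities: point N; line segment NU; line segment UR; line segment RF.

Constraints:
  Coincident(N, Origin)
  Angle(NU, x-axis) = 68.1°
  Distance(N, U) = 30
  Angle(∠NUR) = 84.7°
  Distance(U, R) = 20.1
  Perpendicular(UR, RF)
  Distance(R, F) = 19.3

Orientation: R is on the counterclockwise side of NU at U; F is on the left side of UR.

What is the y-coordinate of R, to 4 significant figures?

33.58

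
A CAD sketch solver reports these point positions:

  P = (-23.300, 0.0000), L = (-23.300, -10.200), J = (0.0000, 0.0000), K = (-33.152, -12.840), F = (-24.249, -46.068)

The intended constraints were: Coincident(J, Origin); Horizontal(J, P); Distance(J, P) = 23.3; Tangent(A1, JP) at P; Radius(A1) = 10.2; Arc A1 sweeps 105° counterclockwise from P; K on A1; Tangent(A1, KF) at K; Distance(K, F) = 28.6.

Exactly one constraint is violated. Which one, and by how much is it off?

Distance(K, F) = 28.6 — off by 5.80.

J = (0.00, 0.00) ✓; J.y = 0.00, P.y = 0.00 ✓; |JP| = 23.30 ✓; ∠(LP, PJ) = 90.00° ✓; |LP| = 10.20 ✓; bearing(L→K) − bearing(L→P) = 105.0° ✓; |LK| = 10.20 ✓; ∠(LK, KF) = 90.00° ✓; |KF| = 34.40 ✗.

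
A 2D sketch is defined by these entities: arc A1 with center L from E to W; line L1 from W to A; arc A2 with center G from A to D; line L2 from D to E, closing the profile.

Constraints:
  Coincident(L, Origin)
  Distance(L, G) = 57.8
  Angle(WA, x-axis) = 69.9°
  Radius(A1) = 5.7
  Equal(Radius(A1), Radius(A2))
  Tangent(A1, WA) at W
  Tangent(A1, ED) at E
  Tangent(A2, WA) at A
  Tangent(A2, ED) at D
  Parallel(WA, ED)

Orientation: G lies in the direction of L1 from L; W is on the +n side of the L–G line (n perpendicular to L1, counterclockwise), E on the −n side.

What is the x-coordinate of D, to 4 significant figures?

25.22

The slot axis is L1's direction at 69.9°, so u = (cos 69.9°, sin 69.9°) = (0.3437, 0.9391) and n = (−sin 69.9°, cos 69.9°) = (-0.9391, 0.3437). L is at the origin and G lies 57.8 along u from L, so G = 57.8·u = (19.86, 54.28). Tangency of A1 to both parallel lines with radius 5.7 puts W and E at L ± 5.7·n: W = (-5.353, 1.959), E = (5.353, -1.959). Equal radii place A and D the same way about G: A = G + 5.7·n = (14.51, 56.24), D = G − 5.7·n = (25.22, 52.32). So D.x = 25.22.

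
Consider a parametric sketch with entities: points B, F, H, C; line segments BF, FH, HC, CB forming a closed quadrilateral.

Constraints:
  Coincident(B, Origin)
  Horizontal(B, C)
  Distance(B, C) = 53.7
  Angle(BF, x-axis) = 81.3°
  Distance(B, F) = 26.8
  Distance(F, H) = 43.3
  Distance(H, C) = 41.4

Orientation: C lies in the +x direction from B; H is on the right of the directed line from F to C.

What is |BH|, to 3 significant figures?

21.6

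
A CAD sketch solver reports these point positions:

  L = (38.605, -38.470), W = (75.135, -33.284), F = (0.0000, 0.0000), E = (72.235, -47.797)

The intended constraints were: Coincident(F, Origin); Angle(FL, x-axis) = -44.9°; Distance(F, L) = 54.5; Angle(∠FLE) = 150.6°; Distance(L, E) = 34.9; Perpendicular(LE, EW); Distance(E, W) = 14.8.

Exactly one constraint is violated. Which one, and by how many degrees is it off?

Perpendicular(LE, EW) — off by 4.20°.

F = (0.00, 0.00) ✓; FL at -44.90° ✓; |FL| = 54.50 ✓; ∠FLE = 150.6° ✓; |LE| = 34.90 ✓; ∠(LE, EW) = 94.20° ✗; |EW| = 14.80 ✓.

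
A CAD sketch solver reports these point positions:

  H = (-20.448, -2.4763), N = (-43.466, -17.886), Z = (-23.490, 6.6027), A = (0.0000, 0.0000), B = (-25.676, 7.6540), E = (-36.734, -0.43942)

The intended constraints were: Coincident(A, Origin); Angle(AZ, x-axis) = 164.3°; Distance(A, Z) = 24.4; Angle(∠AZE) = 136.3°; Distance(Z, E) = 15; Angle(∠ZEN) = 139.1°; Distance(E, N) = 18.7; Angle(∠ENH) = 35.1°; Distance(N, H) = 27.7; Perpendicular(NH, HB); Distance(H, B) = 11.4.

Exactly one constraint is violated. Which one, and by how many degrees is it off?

Perpendicular(NH, HB) — off by 6.50°.

A = (0.00, 0.00) ✓; AZ at 164.3° ✓; |AZ| = 24.40 ✓; ∠AZE = 136.3° ✓; |ZE| = 15.00 ✓; ∠ZEN = 139.1° ✓; |EN| = 18.70 ✓; ∠ENH = 35.10° ✓; |NH| = 27.70 ✓; ∠(NH, HB) = 83.50° ✗; |HB| = 11.40 ✓.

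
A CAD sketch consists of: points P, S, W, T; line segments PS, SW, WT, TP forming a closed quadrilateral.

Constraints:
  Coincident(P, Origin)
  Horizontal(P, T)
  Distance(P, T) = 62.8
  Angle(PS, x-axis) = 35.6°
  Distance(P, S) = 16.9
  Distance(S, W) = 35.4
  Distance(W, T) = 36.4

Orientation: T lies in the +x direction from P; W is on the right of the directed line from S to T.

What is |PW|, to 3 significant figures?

38.3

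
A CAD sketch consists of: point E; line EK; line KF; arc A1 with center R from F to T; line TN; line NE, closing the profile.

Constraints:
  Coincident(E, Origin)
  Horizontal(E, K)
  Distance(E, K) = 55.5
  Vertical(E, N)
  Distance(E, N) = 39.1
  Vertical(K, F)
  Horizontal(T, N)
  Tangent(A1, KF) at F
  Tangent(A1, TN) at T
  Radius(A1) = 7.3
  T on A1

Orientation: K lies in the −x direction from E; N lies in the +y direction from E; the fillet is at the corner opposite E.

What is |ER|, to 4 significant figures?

57.74

E and N share the same x with |EN| = 39.1 and N on the +y side, so N = (0.000, 39.10). The virtual corner opposite E is at (-55.50, 39.10). The tangent condition forces RF to be normal to KF and the tangent condition forces RT to be normal to TN, with radius 7.3, so the center R sits 7.3 in from both sides at R = (-48.20, 31.80). Then |ER| = |R − E| = 57.74.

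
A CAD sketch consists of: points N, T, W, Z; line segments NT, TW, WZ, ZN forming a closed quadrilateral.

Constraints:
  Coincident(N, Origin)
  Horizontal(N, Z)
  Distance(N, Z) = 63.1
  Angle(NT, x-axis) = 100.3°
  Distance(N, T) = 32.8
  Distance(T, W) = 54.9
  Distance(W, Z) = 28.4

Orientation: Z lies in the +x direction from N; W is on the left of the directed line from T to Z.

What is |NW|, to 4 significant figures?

54.23

N is at the origin; N and Z share the same y with |NZ| = 63.1 and Z in +x, so Z = (63.1, 0). NT runs at 100.3° with |NT| = 32.8, so T = (-5.865, 32.27). W is determined by |TW| = 54.9 and |WZ| = 28.4 together: it lies at the intersection of circle(T, 54.9) and circle(Z, 28.4). With |TZ| = 76.14, the foot of the radical line on TZ is 52.57 from T and the perpendicular offset is √(54.9² − 52.57²) = 15.84. Taking the left-of-TZ solution: W = (48.46, 24.33).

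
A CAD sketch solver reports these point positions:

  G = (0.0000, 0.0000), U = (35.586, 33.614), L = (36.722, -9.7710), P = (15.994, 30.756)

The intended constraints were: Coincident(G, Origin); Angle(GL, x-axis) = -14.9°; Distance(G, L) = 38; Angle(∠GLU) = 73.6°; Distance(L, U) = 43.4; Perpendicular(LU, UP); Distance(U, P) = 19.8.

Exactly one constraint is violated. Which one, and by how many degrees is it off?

Perpendicular(LU, UP) — off by 6.80°.

G = (0.00, 0.00) ✓; GL at -14.90° ✓; |GL| = 38.00 ✓; ∠GLU = 73.60° ✓; |LU| = 43.40 ✓; ∠(LU, UP) = 96.80° ✗; |UP| = 19.80 ✓.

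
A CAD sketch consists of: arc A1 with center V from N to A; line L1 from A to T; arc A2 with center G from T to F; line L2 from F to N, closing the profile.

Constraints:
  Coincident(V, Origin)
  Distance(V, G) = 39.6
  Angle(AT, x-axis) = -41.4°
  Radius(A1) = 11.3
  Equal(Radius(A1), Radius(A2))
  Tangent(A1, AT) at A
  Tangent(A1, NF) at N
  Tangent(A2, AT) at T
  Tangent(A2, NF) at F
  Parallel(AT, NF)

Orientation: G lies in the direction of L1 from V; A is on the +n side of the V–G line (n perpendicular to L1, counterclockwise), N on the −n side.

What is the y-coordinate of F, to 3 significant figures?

-34.7

The slot axis is L1's direction at -41.4°, so u = (cos -41.4°, sin -41.4°) = (0.750, -0.661) and n = (−sin -41.4°, cos -41.4°) = (0.661, 0.750). V is at the origin and G lies 39.6 along u from V, so G = 39.6·u = (29.7, -26.2). Tangency of A1 to both parallel lines with radius 11.3 puts A and N at V ± 11.3·n: A = (7.47, 8.48), N = (-7.47, -8.48). Equal radii place T and F the same way about G: T = G + 11.3·n = (37.2, -17.7), F = G − 11.3·n = (22.2, -34.7). So F.y = -34.7.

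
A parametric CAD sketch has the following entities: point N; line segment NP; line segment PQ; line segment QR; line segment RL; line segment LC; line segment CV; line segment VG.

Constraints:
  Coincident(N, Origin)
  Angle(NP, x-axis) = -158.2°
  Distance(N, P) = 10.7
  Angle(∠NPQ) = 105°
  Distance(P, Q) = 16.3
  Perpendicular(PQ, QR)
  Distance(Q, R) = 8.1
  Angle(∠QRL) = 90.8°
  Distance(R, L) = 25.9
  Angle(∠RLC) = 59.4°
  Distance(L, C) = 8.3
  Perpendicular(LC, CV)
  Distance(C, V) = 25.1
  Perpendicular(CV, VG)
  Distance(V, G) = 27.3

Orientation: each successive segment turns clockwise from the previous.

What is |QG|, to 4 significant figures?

39.80

N is at the origin; NP runs at -158.2° with length 10.7, so P = (-9.935, -3.974). ∠NPQ = 105.0° gives PQ at 126.8° from the x-axis; with |PQ| = 16.3, Q = (-19.70, 9.078). The perpendicularity gives QR at right angles to PQ, so QR runs at 36.80°; with |QR| = 8.1, R = (-13.21, 13.93). ∠QRL = 90.8° gives RL at -52.40° from the x-axis; with |RL| = 25.9, L = (2.590, -6.590). ∠RLC = 59.4° gives LC at -173.0° from the x-axis; with |LC| = 8.3, C = (-5.648, -7.601). The perpendicularity gives CV at right angles to LC, so CV runs at 97.00°; with |CV| = 25.1, V = (-8.707, 17.31). CV is perpendicular to VG, so VG runs at 7.000°; with |VG| = 27.3, G = (18.39, 20.64). Then |QG| = |G − Q| = 39.80.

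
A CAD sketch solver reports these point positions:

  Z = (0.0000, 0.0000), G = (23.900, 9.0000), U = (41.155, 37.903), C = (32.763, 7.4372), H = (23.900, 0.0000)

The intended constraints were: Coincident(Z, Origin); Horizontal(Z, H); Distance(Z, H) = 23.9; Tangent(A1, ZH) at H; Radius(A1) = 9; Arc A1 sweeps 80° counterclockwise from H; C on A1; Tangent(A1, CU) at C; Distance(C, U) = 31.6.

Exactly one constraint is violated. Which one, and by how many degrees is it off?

Tangent(A1, CU) at C — off by 5.40°.

Z = (0.00, 0.00) ✓; Z.y = 0.00, H.y = 0.00 ✓; |ZH| = 23.90 ✓; ∠(GH, HZ) = 90.00° ✓; |GH| = 9.000 ✓; bearing(G→C) − bearing(G→H) = 80.00° ✓; |GC| = 9.000 ✓; ∠(GC, CU) = 95.40° ✗; |CU| = 31.60 ✓.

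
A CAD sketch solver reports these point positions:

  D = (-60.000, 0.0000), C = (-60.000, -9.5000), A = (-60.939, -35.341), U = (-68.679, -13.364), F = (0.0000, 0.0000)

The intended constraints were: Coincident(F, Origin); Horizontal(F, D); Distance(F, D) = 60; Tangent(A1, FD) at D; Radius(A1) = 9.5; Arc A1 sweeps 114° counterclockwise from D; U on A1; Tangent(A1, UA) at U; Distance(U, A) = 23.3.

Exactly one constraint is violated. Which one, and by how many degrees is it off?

Tangent(A1, UA) at U — off by 4.60°.

F = (0.00, 0.00) ✓; F.y = 0.00, D.y = 0.00 ✓; |FD| = 60.00 ✓; ∠(CD, DF) = 90.00° ✓; |CD| = 9.500 ✓; bearing(C→U) − bearing(C→D) = 114.0° ✓; |CU| = 9.500 ✓; ∠(CU, UA) = 94.60° ✗; |UA| = 23.30 ✓.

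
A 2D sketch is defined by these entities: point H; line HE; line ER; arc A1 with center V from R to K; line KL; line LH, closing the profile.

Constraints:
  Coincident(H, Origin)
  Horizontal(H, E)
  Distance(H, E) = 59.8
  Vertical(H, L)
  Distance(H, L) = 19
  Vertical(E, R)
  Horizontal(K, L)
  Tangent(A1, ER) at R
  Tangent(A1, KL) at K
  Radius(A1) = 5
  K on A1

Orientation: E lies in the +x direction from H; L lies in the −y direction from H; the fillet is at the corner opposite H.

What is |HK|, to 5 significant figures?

58.000

The virtual corner opposite H is at (59.800, -19.000). Tangency of A1 to ER means the radius VR is perpendicular to ER and the tangent condition forces VK to be normal to KL, with radius 5.0, so the center V sits 5.0 in from both sides at V = (54.800, -14.000). That places the tangent points at R = (59.800, -14.000) on ER and K = (54.800, -19.000) on KL. Then |HK| = |K − H| = 58.000.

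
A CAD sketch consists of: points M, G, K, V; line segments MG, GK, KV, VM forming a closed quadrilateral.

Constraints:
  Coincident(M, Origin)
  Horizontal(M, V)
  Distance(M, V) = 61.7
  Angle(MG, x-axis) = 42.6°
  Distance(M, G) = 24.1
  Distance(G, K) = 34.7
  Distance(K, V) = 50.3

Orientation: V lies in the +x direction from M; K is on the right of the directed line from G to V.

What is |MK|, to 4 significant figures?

23.53

Checks: |GK| = 34.70 ✓; |KV| = 50.30 ✓.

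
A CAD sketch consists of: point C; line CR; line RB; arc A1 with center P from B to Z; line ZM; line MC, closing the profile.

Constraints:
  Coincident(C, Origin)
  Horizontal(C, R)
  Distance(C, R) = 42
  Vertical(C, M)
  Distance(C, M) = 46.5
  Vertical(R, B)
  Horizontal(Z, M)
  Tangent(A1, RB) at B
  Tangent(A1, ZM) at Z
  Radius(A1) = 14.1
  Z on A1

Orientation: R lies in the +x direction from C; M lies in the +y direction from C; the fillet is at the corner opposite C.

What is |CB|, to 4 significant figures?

53.04

C is at the origin; C and R share the same y with |CR| = 42.0 and R on the +x side, so R = (42.00, 0.000). C and M share the same x with |CM| = 46.5 and M on the +y side, so M = (0.000, 46.50). The virtual corner opposite C is at (42.00, 46.50). A1 meets RB tangentially, so PB is at right angles to RB and since A1 is tangent to ZM there, PZ ⟂ ZM, with radius 14.1, so the center P sits 14.1 in from both sides at P = (27.90, 32.40). That places the tangent points at B = (42.00, 32.40) on RB and Z = (27.90, 46.50) on ZM. Then |CB| = |B − C| = 53.04.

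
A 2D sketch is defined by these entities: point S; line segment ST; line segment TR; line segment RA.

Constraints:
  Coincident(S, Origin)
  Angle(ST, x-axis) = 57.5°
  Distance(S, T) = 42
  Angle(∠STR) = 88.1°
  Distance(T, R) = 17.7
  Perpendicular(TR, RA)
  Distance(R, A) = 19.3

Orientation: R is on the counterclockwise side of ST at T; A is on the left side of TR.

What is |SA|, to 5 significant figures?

27.932

S is at the origin; ST runs at 57.5° with length 42.0, so T = 42.0·(cos 57.5°, sin 57.5°) = (22.567, 35.422). ∠STR = 88.1°, so TR runs at 57.5° + (180° − 88.1°) = 149.40° from the x-axis; with |TR| = 17.7, R = T + 17.7·(cos 149.40°, sin 149.40°) = (7.3314, 44.432). TR ⟂ RA; with |RA| = 19.3 on the left of TR, A = R + 19.3·(-0.50904, -0.86074) = (-2.4930, 27.820). Then |SA| = |A − S| = 27.932.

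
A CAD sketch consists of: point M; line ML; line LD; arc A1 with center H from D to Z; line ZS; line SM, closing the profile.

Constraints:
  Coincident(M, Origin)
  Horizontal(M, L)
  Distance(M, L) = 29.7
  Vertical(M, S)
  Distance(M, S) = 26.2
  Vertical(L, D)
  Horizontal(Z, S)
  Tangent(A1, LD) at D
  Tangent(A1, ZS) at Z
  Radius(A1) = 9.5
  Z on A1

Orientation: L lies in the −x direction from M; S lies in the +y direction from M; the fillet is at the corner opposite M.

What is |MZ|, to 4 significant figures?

33.08

The virtual corner opposite M is at (-29.70, 26.20). The tangent condition forces HD to be normal to LD and tangency of A1 to ZS means the radius HZ is perpendicular to ZS, with radius 9.5, so the center H sits 9.5 in from both sides at H = (-20.20, 16.70). That places the tangent points at D = (-29.70, 16.70) on LD and Z = (-20.20, 26.20) on ZS. Then |MZ| = |Z − M| = 33.08.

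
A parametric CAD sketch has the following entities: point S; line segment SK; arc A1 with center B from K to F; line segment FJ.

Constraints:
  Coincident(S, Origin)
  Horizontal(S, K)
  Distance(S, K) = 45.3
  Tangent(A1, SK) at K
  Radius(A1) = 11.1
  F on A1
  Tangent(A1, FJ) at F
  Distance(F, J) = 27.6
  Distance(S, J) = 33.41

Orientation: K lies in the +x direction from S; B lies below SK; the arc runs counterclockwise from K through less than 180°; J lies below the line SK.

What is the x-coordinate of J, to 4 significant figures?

20.01

Checks: |BF| = 11.10 ✓; ∠(BF, FJ) = 90.00° ✓; |FJ| = 27.60 ✓; |SJ| = 33.41 ✓.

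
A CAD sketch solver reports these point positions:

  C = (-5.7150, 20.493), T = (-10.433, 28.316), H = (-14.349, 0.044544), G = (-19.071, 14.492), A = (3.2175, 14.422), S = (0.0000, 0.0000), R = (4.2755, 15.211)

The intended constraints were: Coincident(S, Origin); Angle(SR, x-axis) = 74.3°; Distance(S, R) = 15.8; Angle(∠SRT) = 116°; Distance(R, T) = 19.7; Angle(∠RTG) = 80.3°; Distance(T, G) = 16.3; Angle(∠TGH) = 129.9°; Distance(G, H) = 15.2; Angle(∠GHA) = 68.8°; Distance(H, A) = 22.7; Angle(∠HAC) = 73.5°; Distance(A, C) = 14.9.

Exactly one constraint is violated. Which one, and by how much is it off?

Distance(A, C) = 14.9 — off by 4.10.

S = (0.00, 0.00) ✓; SR at 74.30° ✓; |SR| = 15.80 ✓; ∠SRT = 116.0° ✓; |RT| = 19.70 ✓; ∠RTG = 80.30° ✓; |TG| = 16.30 ✓; ∠TGH = 129.9° ✓; |GH| = 15.20 ✓; ∠GHA = 68.80° ✓; |HA| = 22.70 ✓; ∠HAC = 73.50° ✓; |AC| = 10.80 ✗.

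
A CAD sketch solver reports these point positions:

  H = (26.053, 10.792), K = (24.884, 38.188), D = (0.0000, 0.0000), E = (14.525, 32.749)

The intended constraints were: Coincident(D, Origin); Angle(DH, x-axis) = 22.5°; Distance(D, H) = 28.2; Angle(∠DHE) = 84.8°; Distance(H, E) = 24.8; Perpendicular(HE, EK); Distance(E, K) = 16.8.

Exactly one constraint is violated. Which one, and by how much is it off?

Distance(E, K) = 16.8 — off by 5.10.

D = (0.00, 0.00) ✓; DH at 22.50° ✓; |DH| = 28.20 ✓; ∠DHE = 84.80° ✓; |HE| = 24.80 ✓; ∠(HE, EK) = 90.00° ✓; |EK| = 11.70 ✗.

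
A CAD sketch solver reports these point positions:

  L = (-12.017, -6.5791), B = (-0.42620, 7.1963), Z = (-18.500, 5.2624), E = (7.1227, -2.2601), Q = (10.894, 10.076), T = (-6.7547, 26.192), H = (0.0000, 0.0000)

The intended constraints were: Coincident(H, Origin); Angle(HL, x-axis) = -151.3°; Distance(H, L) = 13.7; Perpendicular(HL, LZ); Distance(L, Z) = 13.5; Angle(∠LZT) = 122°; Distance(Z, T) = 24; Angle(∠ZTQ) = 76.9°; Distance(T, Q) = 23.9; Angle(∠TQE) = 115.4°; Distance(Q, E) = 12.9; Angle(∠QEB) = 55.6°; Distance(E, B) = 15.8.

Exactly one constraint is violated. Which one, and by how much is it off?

Distance(E, B) = 15.8 — off by 3.70.

H = (0.00, 0.00) ✓; HL at -151.3° ✓; |HL| = 13.70 ✓; ∠(HL, LZ) = 90.00° ✓; |LZ| = 13.50 ✓; ∠LZT = 122.0° ✓; |ZT| = 24.00 ✓; ∠ZTQ = 76.90° ✓; |TQ| = 23.90 ✓; ∠TQE = 115.4° ✓; |QE| = 12.90 ✓; ∠QEB = 55.60° ✓; |EB| = 12.10 ✗.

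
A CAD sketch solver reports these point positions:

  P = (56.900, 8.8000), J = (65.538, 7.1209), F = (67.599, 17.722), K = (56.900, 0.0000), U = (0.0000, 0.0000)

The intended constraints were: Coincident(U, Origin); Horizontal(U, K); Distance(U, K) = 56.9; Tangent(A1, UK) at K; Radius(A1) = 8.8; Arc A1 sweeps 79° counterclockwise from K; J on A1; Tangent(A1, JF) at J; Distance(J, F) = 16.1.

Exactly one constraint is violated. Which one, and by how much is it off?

Distance(J, F) = 16.1 — off by 5.30.

U = (0.00, 0.00) ✓; U.y = 0.00, K.y = 0.00 ✓; |UK| = 56.90 ✓; ∠(PK, KU) = 90.00° ✓; |PK| = 8.800 ✓; bearing(P→J) − bearing(P→K) = 79.00° ✓; |PJ| = 8.800 ✓; ∠(PJ, JF) = 90.00° ✓; |JF| = 10.80 ✗.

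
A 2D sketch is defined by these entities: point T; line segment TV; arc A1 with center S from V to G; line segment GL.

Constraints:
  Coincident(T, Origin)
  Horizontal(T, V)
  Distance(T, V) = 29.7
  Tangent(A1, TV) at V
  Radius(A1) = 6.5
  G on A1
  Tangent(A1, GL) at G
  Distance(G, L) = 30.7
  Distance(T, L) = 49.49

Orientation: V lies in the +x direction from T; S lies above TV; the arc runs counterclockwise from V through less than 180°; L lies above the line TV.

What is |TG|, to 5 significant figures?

36.887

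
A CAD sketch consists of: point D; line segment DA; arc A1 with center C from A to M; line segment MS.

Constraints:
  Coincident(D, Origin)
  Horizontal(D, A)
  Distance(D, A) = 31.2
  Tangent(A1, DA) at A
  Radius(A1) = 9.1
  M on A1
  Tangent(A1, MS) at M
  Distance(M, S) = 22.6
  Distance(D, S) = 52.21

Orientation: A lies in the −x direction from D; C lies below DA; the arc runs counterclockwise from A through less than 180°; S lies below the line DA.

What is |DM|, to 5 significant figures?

41.131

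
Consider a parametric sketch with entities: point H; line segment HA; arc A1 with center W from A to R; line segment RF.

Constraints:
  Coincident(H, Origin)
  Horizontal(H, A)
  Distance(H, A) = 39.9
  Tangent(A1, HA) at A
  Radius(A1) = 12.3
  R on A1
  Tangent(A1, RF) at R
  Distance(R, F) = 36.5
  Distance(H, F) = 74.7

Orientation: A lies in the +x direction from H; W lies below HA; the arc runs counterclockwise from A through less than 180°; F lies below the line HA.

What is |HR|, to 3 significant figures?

38.4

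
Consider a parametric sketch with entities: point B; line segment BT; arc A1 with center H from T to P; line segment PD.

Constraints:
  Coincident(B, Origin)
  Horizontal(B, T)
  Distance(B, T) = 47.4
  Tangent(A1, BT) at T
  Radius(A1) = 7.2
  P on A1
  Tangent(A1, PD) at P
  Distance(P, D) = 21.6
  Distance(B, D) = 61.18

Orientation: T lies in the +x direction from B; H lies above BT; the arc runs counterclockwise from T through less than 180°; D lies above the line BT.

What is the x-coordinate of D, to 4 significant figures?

53.85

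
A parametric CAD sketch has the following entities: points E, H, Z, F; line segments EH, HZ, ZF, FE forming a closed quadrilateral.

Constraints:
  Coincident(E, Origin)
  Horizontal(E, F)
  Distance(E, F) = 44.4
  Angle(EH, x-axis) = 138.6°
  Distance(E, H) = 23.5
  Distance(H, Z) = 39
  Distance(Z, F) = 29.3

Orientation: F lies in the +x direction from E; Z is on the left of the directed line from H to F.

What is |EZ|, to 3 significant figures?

27.9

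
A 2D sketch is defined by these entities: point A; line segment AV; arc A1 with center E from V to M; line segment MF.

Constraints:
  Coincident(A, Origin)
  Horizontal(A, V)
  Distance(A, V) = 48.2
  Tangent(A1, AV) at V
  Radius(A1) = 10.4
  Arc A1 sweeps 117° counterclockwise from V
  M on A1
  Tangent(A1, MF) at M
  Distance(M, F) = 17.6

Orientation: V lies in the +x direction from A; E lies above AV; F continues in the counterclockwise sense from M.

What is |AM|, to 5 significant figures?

59.423

A is at the origin; AV is horizontal with |AV| = 48.2 and V on the +x side, so V = (48.200, 0.0000). Tangency of A1 to AV means the radius EV is perpendicular to AV, so E = V + (0, 10.4) = (48.200, 10.400). On A1, V sits at bearing -90° from E; a 117° counterclockwise sweep puts M at bearing 27°, so M = E + 10.4·(cos 27°, sin 27°) = (57.466, 15.122). Then |AM| = |M − A| = 59.423.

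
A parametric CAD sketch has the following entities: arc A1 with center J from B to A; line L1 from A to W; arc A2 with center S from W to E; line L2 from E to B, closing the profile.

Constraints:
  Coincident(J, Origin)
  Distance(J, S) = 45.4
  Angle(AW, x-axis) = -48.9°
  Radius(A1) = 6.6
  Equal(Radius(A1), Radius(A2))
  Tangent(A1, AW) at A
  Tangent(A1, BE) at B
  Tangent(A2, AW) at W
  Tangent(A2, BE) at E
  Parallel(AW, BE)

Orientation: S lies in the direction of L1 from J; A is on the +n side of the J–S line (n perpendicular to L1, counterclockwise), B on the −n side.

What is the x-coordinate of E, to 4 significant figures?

24.87

Tangency of A1 to both parallel lines with radius 6.6 puts A and B at J ± 6.6·n: A = (4.974, 4.339), B = (-4.974, -4.339). Equal radii place W and E the same way about S: W = S + 6.6·n = (34.82, -29.87), E = S − 6.6·n = (24.87, -38.55). So E.x = 24.87.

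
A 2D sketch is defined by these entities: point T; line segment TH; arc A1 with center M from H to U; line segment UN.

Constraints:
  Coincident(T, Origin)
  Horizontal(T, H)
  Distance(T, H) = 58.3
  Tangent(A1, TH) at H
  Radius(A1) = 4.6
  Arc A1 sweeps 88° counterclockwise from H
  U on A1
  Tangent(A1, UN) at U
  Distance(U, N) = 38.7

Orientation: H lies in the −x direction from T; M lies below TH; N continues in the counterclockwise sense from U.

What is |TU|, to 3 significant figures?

63.1

T is at the origin; T and H share the same y with |TH| = 58.3 and H on the −x side, so H = (-58.3, 0.00). Tangency of A1 to TH means the radius MH is perpendicular to TH, so M = H + (0, -4.6) = (-58.3, -4.60). On A1, H sits at bearing 90° from M; an 88° counterclockwise sweep puts U at bearing 178°, so U = M + 4.6·(cos 178°, sin 178°) = (-62.9, -4.44). Then |TU| = |U − T| = 63.1.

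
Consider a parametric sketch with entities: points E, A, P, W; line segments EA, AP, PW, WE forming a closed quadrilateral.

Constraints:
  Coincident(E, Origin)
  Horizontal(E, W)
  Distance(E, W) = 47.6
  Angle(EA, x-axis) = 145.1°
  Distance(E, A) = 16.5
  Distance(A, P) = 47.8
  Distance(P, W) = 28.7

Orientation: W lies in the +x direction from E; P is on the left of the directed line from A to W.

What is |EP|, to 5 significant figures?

40.022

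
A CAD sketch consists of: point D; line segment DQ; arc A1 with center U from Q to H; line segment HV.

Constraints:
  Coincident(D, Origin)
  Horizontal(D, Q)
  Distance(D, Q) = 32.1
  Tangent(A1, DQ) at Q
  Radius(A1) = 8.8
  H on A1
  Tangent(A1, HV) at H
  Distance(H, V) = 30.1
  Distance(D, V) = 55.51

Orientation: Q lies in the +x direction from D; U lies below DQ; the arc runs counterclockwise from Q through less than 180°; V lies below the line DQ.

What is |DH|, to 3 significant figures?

27.7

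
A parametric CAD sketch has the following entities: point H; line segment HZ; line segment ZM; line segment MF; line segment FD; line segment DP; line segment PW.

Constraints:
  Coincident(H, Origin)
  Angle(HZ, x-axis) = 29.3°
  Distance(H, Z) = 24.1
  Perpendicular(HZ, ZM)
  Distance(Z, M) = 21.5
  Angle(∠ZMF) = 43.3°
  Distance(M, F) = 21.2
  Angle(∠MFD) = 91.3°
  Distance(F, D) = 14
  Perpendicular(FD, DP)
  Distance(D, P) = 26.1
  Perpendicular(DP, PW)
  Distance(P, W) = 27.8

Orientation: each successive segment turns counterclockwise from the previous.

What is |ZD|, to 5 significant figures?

5.9181

H is at the origin; HZ runs at 29.3° with length 24.1, so Z = (21.017, 11.794). HZ is perpendicular to ZM, so ZM runs at 119.30°; with |ZM| = 21.5, M = (10.495, 30.544). ∠ZMF = 43.3° gives MF at -104.00° from the x-axis; with |MF| = 21.2, F = (5.3664, 9.9733). ∠MFD = 91.3° gives FD at -15.300° from the x-axis; with |FD| = 14.0, D = (18.870, 6.2791). Then |ZD| = |D − Z| = 5.9181.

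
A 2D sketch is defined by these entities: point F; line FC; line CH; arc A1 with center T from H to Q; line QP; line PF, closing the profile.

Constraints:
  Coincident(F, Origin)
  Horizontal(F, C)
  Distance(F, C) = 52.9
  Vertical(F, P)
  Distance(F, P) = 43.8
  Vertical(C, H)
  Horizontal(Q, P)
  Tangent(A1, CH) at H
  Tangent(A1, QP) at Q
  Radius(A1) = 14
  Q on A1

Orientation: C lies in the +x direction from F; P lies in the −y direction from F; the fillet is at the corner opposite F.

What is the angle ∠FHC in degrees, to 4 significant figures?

60.61°

F is at the origin; F and C share the same y with |FC| = 52.9 and C on the +x side, so C = (52.90, 0.000). FP is vertical with |FP| = 43.8 and P on the −y side, so P = (0.000, -43.80). The virtual corner opposite F is at (52.90, -43.80). Tangency of A1 to CH means the radius TH is perpendicular to CH and tangency of A1 to QP means the radius TQ is perpendicular to QP, with radius 14.0, so the center T sits 14.0 in from both sides at T = (38.90, -29.80). That places the tangent points at H = (52.90, -29.80) on CH and Q = (38.90, -43.80) on QP. Then cos ∠FHC = HF·HC / (|HF||HC|), giving 60.61°.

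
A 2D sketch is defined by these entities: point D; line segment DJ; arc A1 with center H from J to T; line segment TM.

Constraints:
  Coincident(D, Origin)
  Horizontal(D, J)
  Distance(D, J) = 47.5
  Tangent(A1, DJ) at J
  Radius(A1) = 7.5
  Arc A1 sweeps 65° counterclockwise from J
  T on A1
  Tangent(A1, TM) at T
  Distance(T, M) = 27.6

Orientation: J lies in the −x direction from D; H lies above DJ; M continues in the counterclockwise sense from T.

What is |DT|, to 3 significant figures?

40.9

Tangency of A1 to DJ means the radius HJ is perpendicular to DJ, so H = J + (0, 7.5) = (-47.5, 7.50). On A1, J sits at bearing -90° from H; a 65° counterclockwise sweep puts T at bearing -25°, so T = H + 7.5·(cos -25°, sin -25°) = (-40.7, 4.33). Then |DT| = |T − D| = 40.9.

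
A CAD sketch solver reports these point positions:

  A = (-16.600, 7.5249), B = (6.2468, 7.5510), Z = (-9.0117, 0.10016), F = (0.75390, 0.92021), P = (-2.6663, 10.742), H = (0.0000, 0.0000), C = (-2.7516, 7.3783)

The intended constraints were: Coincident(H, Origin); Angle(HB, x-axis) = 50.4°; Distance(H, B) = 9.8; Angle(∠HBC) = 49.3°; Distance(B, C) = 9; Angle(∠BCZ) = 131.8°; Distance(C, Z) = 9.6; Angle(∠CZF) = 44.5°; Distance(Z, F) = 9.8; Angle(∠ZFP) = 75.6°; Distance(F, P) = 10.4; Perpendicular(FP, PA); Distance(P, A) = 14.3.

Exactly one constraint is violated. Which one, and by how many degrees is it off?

Perpendicular(FP, PA) — off by 6.20°.

H = (0.00, 0.00) ✓; HB at 50.40° ✓; |HB| = 9.800 ✓; ∠HBC = 49.30° ✓; |BC| = 9.000 ✓; ∠BCZ = 131.8° ✓; |CZ| = 9.600 ✓; ∠CZF = 44.50° ✓; |ZF| = 9.800 ✓; ∠ZFP = 75.60° ✓; |FP| = 10.40 ✓; ∠(FP, PA) = 83.80° ✗; |PA| = 14.30 ✓.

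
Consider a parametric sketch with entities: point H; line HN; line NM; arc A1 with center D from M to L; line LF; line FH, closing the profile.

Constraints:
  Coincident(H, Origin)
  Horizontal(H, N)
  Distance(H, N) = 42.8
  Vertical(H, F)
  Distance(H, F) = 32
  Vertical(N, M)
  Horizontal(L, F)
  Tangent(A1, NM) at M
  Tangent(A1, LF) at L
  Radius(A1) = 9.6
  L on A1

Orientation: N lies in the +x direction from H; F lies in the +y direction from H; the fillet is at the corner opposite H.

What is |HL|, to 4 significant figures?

46.11

The virtual corner opposite H is at (42.80, 32.00). The tangent condition forces DM to be normal to NM and since A1 is tangent to LF there, DL ⟂ LF, with radius 9.6, so the center D sits 9.6 in from both sides at D = (33.20, 22.40). That places the tangent points at M = (42.80, 22.40) on NM and L = (33.20, 32.00) on LF. Then |HL| = |L − H| = 46.11.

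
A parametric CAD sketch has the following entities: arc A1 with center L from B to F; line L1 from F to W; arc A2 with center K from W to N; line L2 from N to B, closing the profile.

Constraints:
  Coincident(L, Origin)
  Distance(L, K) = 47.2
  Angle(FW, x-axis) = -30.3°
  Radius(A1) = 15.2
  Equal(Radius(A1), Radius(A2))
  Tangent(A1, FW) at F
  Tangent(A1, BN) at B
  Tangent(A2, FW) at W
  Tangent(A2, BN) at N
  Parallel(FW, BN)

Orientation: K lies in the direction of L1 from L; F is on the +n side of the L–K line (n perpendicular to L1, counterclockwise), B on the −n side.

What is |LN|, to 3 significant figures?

49.6

The slot axis is L1's direction at -30.3°, so u = (cos -30.3°, sin -30.3°) = (0.863, -0.505) and n = (−sin -30.3°, cos -30.3°) = (0.505, 0.863). L is at the origin and K lies 47.2 along u from L, so K = 47.2·u = (40.8, -23.8). Tangency of A1 to both parallel lines with radius 15.2 puts F and B at L ± 15.2·n: F = (7.67, 13.1), B = (-7.67, -13.1). Equal radii place W and N the same way about K: W = K + 15.2·n = (48.4, -10.7), N = K − 15.2·n = (33.1, -36.9). Then |LN| = |N − L| = 49.6.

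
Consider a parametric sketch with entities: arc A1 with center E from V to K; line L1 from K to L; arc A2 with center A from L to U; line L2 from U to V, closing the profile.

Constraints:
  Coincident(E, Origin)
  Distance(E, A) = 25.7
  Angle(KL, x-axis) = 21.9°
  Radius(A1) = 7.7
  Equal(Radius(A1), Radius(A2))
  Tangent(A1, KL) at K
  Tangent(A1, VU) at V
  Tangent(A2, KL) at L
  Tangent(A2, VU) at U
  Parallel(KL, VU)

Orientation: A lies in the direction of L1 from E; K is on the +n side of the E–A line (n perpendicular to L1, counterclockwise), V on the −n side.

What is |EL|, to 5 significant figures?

26.829

The slot axis is L1's direction at 21.9°, so u = (cos 21.9°, sin 21.9°) = (0.92784, 0.37299) and n = (−sin 21.9°, cos 21.9°) = (-0.37299, 0.92784). E is at the origin and A lies 25.7 along u from E, so A = 25.7·u = (23.845, 9.5858). Tangency of A1 to both parallel lines with radius 7.7 puts K and V at E ± 7.7·n: K = (-2.8720, 7.1443), V = (2.8720, -7.1443). Equal radii place L and U the same way about A: L = A + 7.7·n = (20.973, 16.730), U = A − 7.7·n = (26.717, 2.4414). Then |EL| = |L − E| = 26.829.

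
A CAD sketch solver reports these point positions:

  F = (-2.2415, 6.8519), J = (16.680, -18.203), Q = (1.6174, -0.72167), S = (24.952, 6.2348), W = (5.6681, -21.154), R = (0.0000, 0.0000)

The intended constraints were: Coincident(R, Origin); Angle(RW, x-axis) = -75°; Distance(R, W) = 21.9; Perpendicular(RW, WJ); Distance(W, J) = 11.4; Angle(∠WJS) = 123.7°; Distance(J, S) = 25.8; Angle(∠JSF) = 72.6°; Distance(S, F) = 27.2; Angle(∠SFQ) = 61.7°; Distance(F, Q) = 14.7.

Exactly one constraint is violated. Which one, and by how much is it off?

Distance(F, Q) = 14.7 — off by 6.20.

R = (0.00, 0.00) ✓; RW at -75.00° ✓; |RW| = 21.90 ✓; ∠(RW, WJ) = 90.00° ✓; |WJ| = 11.40 ✓; ∠WJS = 123.7° ✓; |JS| = 25.80 ✓; ∠JSF = 72.60° ✓; |SF| = 27.20 ✓; ∠SFQ = 61.70° ✓; |FQ| = 8.500 ✗.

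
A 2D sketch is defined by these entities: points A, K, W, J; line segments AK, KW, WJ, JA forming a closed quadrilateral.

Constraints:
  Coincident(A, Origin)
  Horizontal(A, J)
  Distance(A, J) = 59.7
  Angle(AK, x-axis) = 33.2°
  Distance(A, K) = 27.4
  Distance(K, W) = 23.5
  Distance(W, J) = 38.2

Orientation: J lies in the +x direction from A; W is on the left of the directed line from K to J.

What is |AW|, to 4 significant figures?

50.55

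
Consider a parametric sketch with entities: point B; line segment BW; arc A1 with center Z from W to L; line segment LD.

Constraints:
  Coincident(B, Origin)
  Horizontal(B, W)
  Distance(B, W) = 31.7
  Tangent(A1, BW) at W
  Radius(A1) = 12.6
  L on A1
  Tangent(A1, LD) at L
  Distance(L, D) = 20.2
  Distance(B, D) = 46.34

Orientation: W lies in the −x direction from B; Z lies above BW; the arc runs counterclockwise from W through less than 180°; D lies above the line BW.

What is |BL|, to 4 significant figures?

27.10

B is at the origin; BW is horizontal with |BW| = 31.7 and W on the −x side, so W = (-31.70, 0.000). The tangent condition forces ZW to be normal to BW, so Z = W + (0, 12.6) = (-31.70, 12.60). Since ZL ⟂ LD (tangency), |ZD| = √(12.6² + 20.2²) = 23.81 regardless of where L sits on A1. So D lies on both circle(B, 46.34) and circle(Z, 23.81); the above-BW intersection is D = (-28.88, 36.24). L is the foot of the tangent from D: L = (-20.29, 17.96).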